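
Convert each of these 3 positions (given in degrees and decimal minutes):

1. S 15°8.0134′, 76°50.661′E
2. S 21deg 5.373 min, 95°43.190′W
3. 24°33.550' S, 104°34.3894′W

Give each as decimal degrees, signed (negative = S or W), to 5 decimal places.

Point 1:
  φ: 15 + 8.0134/60 = 15.133557
  S → negative
  Lon: 76 + 50.661/60 = 76.844350
  E ⇒ keep positive
Point 2:
  Latitude: 5.373′ = 0.089550°; total 21.089550
  S ⇒ negate
  Longitude: 95 + 43.19/60 = 95.719833
  hemisphere W, so the sign is −
Point 3:
  φ: 24 + 33.55/60 = 24.559167
  S ⇒ negate
  Lon: 34.3894′ = 0.573157°; total 104.573157
  hemisphere W, so the sign is −

1. -15.13356, 76.84435
2. -21.08955, -95.71983
3. -24.55917, -104.57316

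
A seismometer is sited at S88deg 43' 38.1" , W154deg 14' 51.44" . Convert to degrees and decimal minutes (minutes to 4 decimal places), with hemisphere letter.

88° 43.6350′ S, 154° 14.8573′ W

φ: seconds/60 = 0.63500; minutes = 43 + 0.63500 = 43.635000
Lon: 14 + 51.44/60 = 14.857333′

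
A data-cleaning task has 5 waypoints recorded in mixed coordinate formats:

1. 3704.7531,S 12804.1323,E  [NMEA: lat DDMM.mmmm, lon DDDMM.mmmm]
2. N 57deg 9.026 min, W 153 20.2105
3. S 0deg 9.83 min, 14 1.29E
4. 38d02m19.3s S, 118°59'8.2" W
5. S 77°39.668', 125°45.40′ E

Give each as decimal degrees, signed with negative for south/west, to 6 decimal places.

1. -37.079218, 128.068872
2. 57.150433, -153.336842
3. -0.163833, 14.021500
4. -38.038694, -118.985611
5. -77.661133, 125.756667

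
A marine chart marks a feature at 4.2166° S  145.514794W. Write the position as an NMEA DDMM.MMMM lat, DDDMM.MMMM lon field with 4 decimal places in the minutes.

0412.9960,S / 14530.8876,W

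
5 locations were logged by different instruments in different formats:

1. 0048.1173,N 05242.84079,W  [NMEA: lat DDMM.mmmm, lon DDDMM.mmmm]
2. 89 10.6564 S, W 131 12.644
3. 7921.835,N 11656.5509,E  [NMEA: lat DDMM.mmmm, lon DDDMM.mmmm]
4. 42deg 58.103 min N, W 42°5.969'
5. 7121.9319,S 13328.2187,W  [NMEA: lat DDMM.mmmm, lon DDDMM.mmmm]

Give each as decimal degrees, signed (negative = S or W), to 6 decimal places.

Point 1:
  Lat: degrees = first 2 digits = 0, minutes = 48.1173; 0 + 48.1173/60 = 0.8019550
  N ⇒ keep positive
  Longitude: split at 3 digits → 052° and 42.84079′; 52 + 42.84079/60 = 52.7140132
  W → negative
Point 2:
  Latitude: 89 + 10.6564/60 = 89.1776067
  S → negative
  Lon: 12.644′ = 0.210733°; total 131.2107333
  W → negative
Point 3:
  Latitude: split at 2 digits → 79° and 21.835′; 79 + 21.835/60 = 79.3639167
  N → positive
  Lon: split at 3 digits → 116° and 56.5509′; 116 + 56.5509/60 = 116.9425150
  E → positive
Point 4:
  Latitude: 42 + 58.103/60 = 42.9683833
  N ⇒ keep positive
  λ: 5.969′ = 0.099483°; total 42.0994833
  W ⇒ negate
Point 5:
  Lat: degrees = first 2 digits = 71, minutes = 21.9319; 71 + 21.9319/60 = 71.3655317
  hemisphere S, so the sign is −
  λ: split at 3 digits → 133° and 28.2187′; 133 + 28.2187/60 = 133.4703117
  hemisphere W, so the sign is −

1. 0.801955, -52.714013
2. -89.177607, -131.210733
3. 79.363917, 116.942515
4. 42.968383, -42.099483
5. -71.365532, -133.470312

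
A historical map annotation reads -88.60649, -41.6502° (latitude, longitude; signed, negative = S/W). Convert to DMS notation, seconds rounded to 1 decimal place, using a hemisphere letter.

Latitude is negative → S; |value| = 88.606490
φ: whole degrees 88; 36.38940′ → 36′ and 23.364″
Longitude is negative → W; |value| = 41.650200
λ: 0.650200 × 60 = 39.01200′ → 39′, remainder × 60 = 0.720″

88°36′23.4″ S, 41°39′0.7″ W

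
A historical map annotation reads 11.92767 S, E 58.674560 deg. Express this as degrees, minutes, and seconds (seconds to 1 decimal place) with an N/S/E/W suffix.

11°55′39.6″ S, 58°40′28.4″ E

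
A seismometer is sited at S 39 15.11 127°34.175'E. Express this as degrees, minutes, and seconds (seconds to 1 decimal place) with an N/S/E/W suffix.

39°15′6.6″ S, 127°34′10.5″ E

φ: fractional minutes 0.11000 × 60 = 6.600″
Longitude: fractional minutes 0.17500 × 60 = 10.500″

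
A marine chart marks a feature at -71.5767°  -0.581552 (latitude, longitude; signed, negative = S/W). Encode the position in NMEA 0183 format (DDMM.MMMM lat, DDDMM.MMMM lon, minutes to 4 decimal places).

Latitude is negative → S; |value| = 71.576700
Lat: 71° + 0.576700 × 60 = 71° 34.602000′
Longitude is negative → W; |value| = 0.581552
λ: fractional part 0.581552 → 34.893120 minutes

7134.6020,S / 00034.8931,W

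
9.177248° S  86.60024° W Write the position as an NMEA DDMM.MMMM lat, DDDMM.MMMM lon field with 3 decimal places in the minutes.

0910.635,S / 08636.014,W

Latitude: 9° + 0.177248 × 60 = 9° 10.63488′
Lon: minutes = (86.600240 − 86) × 60 = 36.01440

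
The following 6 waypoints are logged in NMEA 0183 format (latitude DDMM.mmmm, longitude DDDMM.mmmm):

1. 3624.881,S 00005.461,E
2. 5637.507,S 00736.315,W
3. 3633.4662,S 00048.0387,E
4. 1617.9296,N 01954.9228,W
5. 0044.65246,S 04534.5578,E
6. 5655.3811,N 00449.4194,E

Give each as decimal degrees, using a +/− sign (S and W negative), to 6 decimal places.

1. -36.414683, 0.091017
2. -56.625117, -7.605250
3. -36.557770, 0.800645
4. 16.298827, -19.915380
5. -0.744208, 45.575963
6. 56.923018, 4.823657

Point 1:
  Lat: split at 2 digits → 36° and 24.881′; 36 + 24.881/60 = 36.4146833
  S → negative
  Lon: degrees = first 3 digits = 0, minutes = 5.461; 0 + 5.461/60 = 0.0910167
  E → positive
Point 2:
  Lat: degrees = first 2 digits = 56, minutes = 37.507; 56 + 37.507/60 = 56.6251167
  hemisphere S, so the sign is −
  λ: split at 3 digits → 007° and 36.315′; 7 + 36.315/60 = 7.6052500
  hemisphere W, so the sign is −
Point 3:
  φ: degrees = first 2 digits = 36, minutes = 33.4662; 36 + 33.4662/60 = 36.5577700
  S → negative
  Lon: degrees = first 3 digits = 0, minutes = 48.0387; 0 + 48.0387/60 = 0.8006450
  E → positive
Point 4:
  φ: split at 2 digits → 16° and 17.9296′; 16 + 17.9296/60 = 16.2988267
  N → positive
  λ: split at 3 digits → 019° and 54.9228′; 19 + 54.9228/60 = 19.9153800
  W → negative
Point 5:
  Latitude: split at 2 digits → 00° and 44.65246′; 0 + 44.65246/60 = 0.7442077
  S → negative
  λ: degrees = first 3 digits = 45, minutes = 34.5578; 45 + 34.5578/60 = 45.5759633
  E ⇒ keep positive
Point 6:
  Lat: degrees = first 2 digits = 56, minutes = 55.3811; 56 + 55.3811/60 = 56.9230183
  N ⇒ keep positive
  λ: degrees = first 3 digits = 4, minutes = 49.4194; 4 + 49.4194/60 = 4.8236567
  E ⇒ keep positive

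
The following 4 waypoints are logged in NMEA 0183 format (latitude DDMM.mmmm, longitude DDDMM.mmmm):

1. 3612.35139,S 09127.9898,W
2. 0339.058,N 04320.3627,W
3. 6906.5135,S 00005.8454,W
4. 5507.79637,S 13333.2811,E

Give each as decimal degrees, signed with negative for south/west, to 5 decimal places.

Point 1:
  φ: degrees = first 2 digits = 36, minutes = 12.35139; 36 + 12.35139/60 = 36.205857
  S → negative
  Longitude: split at 3 digits → 091° and 27.9898′; 91 + 27.9898/60 = 91.466497
  hemisphere W, so the sign is −
Point 2:
  φ: degrees = first 2 digits = 3, minutes = 39.058; 3 + 39.058/60 = 3.650967
  N → positive
  Lon: split at 3 digits → 043° and 20.3627′; 43 + 20.3627/60 = 43.339378
  W → negative
Point 3:
  φ: degrees = first 2 digits = 69, minutes = 6.5135; 69 + 6.5135/60 = 69.108558
  hemisphere S, so the sign is −
  Longitude: degrees = first 3 digits = 0, minutes = 5.8454; 0 + 5.8454/60 = 0.097423
  W ⇒ negate
Point 4:
  Latitude: split at 2 digits → 55° and 7.79637′; 55 + 7.79637/60 = 55.129940
  S ⇒ negate
  Lon: split at 3 digits → 133° and 33.2811′; 133 + 33.2811/60 = 133.554685
  E ⇒ keep positive

1. -36.20586, -91.46650
2. 3.65097, -43.33938
3. -69.10856, -0.09742
4. -55.12994, 133.55469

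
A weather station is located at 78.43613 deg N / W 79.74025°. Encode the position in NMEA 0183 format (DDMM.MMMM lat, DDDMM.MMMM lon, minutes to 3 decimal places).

φ: minutes = (78.436130 − 78) × 60 = 26.16780
λ: fractional part 0.740250 → 44.41500 minutes

7826.168,N / 07944.415,W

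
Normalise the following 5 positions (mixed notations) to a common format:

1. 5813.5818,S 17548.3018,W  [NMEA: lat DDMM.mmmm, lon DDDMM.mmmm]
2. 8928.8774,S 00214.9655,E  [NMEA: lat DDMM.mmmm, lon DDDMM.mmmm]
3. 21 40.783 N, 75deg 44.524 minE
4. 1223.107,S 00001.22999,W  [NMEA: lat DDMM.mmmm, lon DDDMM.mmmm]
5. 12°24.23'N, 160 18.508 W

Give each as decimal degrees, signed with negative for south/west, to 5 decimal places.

Point 1:
  Lat: split at 2 digits → 58° and 13.5818′; 58 + 13.5818/60 = 58.226363
  S ⇒ negate
  Lon: degrees = first 3 digits = 175, minutes = 48.3018; 175 + 48.3018/60 = 175.805030
  W ⇒ negate
Point 2:
  φ: degrees = first 2 digits = 89, minutes = 28.8774; 89 + 28.8774/60 = 89.481290
  hemisphere S, so the sign is −
  Longitude: degrees = first 3 digits = 2, minutes = 14.9655; 2 + 14.9655/60 = 2.249425
  E → positive
Point 3:
  Lat: 21 + 40.783/60 = 21.679717
  N ⇒ keep positive
  Lon: 75 + 44.524/60 = 75.742067
  E → positive
Point 4:
  Latitude: split at 2 digits → 12° and 23.107′; 12 + 23.107/60 = 12.385117
  S ⇒ negate
  Longitude: split at 3 digits → 000° and 1.22999′; 0 + 1.22999/60 = 0.020500
  hemisphere W, so the sign is −
Point 5:
  φ: 12 + 24.23/60 = 12.403833
  N → positive
  λ: 160 + 18.508/60 = 160.308467
  W → negative

1. -58.22636, -175.80503
2. -89.48129, 2.24943
3. 21.67972, 75.74207
4. -12.38512, -0.02050
5. 12.40383, -160.30847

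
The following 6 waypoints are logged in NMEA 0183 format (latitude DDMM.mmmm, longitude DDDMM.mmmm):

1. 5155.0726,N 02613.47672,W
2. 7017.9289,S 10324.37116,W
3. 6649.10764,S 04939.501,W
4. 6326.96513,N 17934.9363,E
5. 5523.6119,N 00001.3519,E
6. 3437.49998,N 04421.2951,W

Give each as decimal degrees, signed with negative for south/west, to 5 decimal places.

Point 1:
  Latitude: split at 2 digits → 51° and 55.0726′; 51 + 55.0726/60 = 51.917877
  N ⇒ keep positive
  Lon: split at 3 digits → 026° and 13.47672′; 26 + 13.47672/60 = 26.224612
  W → negative
Point 2:
  Lat: split at 2 digits → 70° and 17.9289′; 70 + 17.9289/60 = 70.298815
  S ⇒ negate
  λ: degrees = first 3 digits = 103, minutes = 24.37116; 103 + 24.37116/60 = 103.406186
  W ⇒ negate
Point 3:
  Latitude: split at 2 digits → 66° and 49.10764′; 66 + 49.10764/60 = 66.818461
  S → negative
  Longitude: degrees = first 3 digits = 49, minutes = 39.501; 49 + 39.501/60 = 49.658350
  hemisphere W, so the sign is −
Point 4:
  Lat: degrees = first 2 digits = 63, minutes = 26.96513; 63 + 26.96513/60 = 63.449419
  N → positive
  λ: split at 3 digits → 179° and 34.9363′; 179 + 34.9363/60 = 179.582272
  E ⇒ keep positive
Point 5:
  Lat: degrees = first 2 digits = 55, minutes = 23.6119; 55 + 23.6119/60 = 55.393532
  N → positive
  λ: split at 3 digits → 000° and 1.3519′; 0 + 1.3519/60 = 0.022532
  E → positive
Point 6:
  Lat: split at 2 digits → 34° and 37.49998′; 34 + 37.49998/60 = 34.625000
  N ⇒ keep positive
  λ: split at 3 digits → 044° and 21.2951′; 44 + 21.2951/60 = 44.354918
  W ⇒ negate

1. 51.91788, -26.22461
2. -70.29882, -103.40619
3. -66.81846, -49.65835
4. 63.44942, 179.58227
5. 55.39353, 0.02253
6. 34.62500, -44.35492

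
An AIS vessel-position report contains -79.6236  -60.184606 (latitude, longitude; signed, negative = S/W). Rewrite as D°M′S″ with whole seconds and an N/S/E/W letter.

79°37′25″ S, 60°11′5″ W

Latitude is negative → S; |value| = 79.623600
Lat: 0.623600° → 37.41600′; 0.41600 × 60 = 24.96″
Longitude is negative → W; |value| = 60.184606
Longitude: 0.184606 × 60 = 11.07636′ → 11′, remainder × 60 = 4.58″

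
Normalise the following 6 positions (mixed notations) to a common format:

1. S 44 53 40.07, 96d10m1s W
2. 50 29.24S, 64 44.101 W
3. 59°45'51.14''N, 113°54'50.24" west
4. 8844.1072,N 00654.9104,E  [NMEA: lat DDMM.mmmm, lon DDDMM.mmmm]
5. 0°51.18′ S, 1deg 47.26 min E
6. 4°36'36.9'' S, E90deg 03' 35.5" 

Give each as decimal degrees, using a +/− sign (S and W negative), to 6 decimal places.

1. -44.894464, -96.166944
2. -50.487333, -64.735017
3. 59.764206, -113.913956
4. 88.735120, 6.915173
5. -0.853000, 1.787667
6. -4.610250, 90.059861

Point 1:
  φ: 44° + 53/60 + 40.07/3600 = 44 + 0.883333 + 0.011131 = 44.8944639
  S ⇒ negate
  Lon: 10′ + 1″ = 10.01667′; 96 + 10.01667/60 = 96.1669444
  W ⇒ negate
Point 2:
  Lat: 50 + 29.24/60 = 50.4873333
  S → negative
  λ: 64 + 44.101/60 = 64.7350167
  W ⇒ negate
Point 3:
  Latitude: 45′ + 51.14″ = 45.85233′; 59 + 45.85233/60 = 59.7642056
  N ⇒ keep positive
  Lon: 54′ + 50.24″ = 54.83733′; 113 + 54.83733/60 = 113.9139556
  hemisphere W, so the sign is −
Point 4:
  φ: degrees = first 2 digits = 88, minutes = 44.1072; 88 + 44.1072/60 = 88.7351200
  N ⇒ keep positive
  Longitude: degrees = first 3 digits = 6, minutes = 54.9104; 6 + 54.9104/60 = 6.9151733
  E ⇒ keep positive
Point 5:
  Latitude: 0 + 51.18/60 = 0.8530000
  S ⇒ negate
  Longitude: 47.26′ = 0.787667°; total 1.7876667
  E → positive
Point 6:
  φ: 36′ + 36.9″ = 36.61500′; 4 + 36.61500/60 = 4.6102500
  hemisphere S, so the sign is −
  Longitude: 90 + 3/60 + 35.5/3600 = 90.0598611
  E → positive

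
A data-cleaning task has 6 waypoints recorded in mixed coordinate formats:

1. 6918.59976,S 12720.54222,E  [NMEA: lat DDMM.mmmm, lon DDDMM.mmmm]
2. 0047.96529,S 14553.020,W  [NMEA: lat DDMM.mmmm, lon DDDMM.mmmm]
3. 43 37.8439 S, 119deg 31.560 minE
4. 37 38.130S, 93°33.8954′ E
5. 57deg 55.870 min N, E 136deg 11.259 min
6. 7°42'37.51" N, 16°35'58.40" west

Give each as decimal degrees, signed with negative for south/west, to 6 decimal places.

Point 1:
  φ: degrees = first 2 digits = 69, minutes = 18.59976; 69 + 18.59976/60 = 69.3099960
  hemisphere S, so the sign is −
  λ: degrees = first 3 digits = 127, minutes = 20.54222; 127 + 20.54222/60 = 127.3423703
  E → positive
Point 2:
  Lat: degrees = first 2 digits = 0, minutes = 47.96529; 0 + 47.96529/60 = 0.7994215
  hemisphere S, so the sign is −
  Longitude: degrees = first 3 digits = 145, minutes = 53.02; 145 + 53.02/60 = 145.8836667
  W ⇒ negate
Point 3:
  φ: 37.8439′ = 0.630732°; total 43.6307317
  hemisphere S, so the sign is −
  λ: 119 + 31.56/60 = 119.5260000
  E → positive
Point 4:
  Latitude: 37 + 38.13/60 = 37.6355000
  S → negative
  λ: 33.8954′ = 0.564923°; total 93.5649233
  E → positive
Point 5:
  Latitude: 57 + 55.87/60 = 57.9311667
  N → positive
  Longitude: 136 + 11.259/60 = 136.1876500
  E ⇒ keep positive
Point 6:
  Lat: 7° + 42/60 + 37.51/3600 = 7 + 0.700000 + 0.010419 = 7.7104194
  N ⇒ keep positive
  Longitude: 35′ + 58.4″ = 35.97333′; 16 + 35.97333/60 = 16.5995556
  W → negative

1. -69.309996, 127.342370
2. -0.799422, -145.883667
3. -43.630732, 119.526000
4. -37.635500, 93.564923
5. 57.931167, 136.187650
6. 7.710419, -16.599556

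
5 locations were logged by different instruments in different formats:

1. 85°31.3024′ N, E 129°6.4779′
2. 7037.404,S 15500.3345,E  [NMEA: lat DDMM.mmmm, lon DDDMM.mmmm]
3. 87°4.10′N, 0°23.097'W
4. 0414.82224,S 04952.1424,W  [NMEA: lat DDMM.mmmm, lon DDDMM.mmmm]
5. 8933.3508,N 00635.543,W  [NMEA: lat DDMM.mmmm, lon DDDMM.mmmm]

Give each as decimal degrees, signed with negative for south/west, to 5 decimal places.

Point 1:
  Lat: 31.3024′ = 0.521707°; total 85.521707
  N ⇒ keep positive
  Longitude: 129 + 6.4779/60 = 129.107965
  E ⇒ keep positive
Point 2:
  φ: split at 2 digits → 70° and 37.404′; 70 + 37.404/60 = 70.623400
  hemisphere S, so the sign is −
  Longitude: split at 3 digits → 155° and 0.3345′; 155 + 0.3345/60 = 155.005575
  E → positive
Point 3:
  Lat: 4.1′ = 0.068333°; total 87.068333
  N ⇒ keep positive
  Longitude: 23.097′ = 0.384950°; total 0.384950
  W → negative
Point 4:
  φ: degrees = first 2 digits = 4, minutes = 14.82224; 4 + 14.82224/60 = 4.247037
  hemisphere S, so the sign is −
  Longitude: split at 3 digits → 049° and 52.1424′; 49 + 52.1424/60 = 49.869040
  W → negative
Point 5:
  Latitude: degrees = first 2 digits = 89, minutes = 33.3508; 89 + 33.3508/60 = 89.555847
  N ⇒ keep positive
  λ: split at 3 digits → 006° and 35.543′; 6 + 35.543/60 = 6.592383
  hemisphere W, so the sign is −

1. 85.52171, 129.10797
2. -70.62340, 155.00558
3. 87.06833, -0.38495
4. -4.24704, -49.86904
5. 89.55585, -6.59238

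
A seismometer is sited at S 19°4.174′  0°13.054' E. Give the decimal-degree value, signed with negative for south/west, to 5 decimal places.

-19.06957, 0.21757

Lat: 19 + 4.174/60 = 19.069567
S → negative
Longitude: 0 + 13.054/60 = 0.217567
E ⇒ keep positive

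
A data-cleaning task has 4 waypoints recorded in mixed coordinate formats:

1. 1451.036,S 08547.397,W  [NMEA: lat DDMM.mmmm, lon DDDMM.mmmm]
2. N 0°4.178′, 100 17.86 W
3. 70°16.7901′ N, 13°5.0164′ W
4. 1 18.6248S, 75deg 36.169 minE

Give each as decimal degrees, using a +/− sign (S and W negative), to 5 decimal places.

Point 1:
  Lat: split at 2 digits → 14° and 51.036′; 14 + 51.036/60 = 14.850600
  hemisphere S, so the sign is −
  Lon: split at 3 digits → 085° and 47.397′; 85 + 47.397/60 = 85.789950
  W ⇒ negate
Point 2:
  Latitude: 4.178′ = 0.069633°; total 0.069633
  N ⇒ keep positive
  Longitude: 100 + 17.86/60 = 100.297667
  hemisphere W, so the sign is −
Point 3:
  Latitude: 16.7901′ = 0.279835°; total 70.279835
  N → positive
  λ: 13 + 5.0164/60 = 13.083607
  W ⇒ negate
Point 4:
  Latitude: 1 + 18.6248/60 = 1.310413
  S ⇒ negate
  λ: 36.169′ = 0.602817°; total 75.602817
  E → positive

1. -14.85060, -85.78995
2. 0.06963, -100.29767
3. 70.27984, -13.08361
4. -1.31041, 75.60282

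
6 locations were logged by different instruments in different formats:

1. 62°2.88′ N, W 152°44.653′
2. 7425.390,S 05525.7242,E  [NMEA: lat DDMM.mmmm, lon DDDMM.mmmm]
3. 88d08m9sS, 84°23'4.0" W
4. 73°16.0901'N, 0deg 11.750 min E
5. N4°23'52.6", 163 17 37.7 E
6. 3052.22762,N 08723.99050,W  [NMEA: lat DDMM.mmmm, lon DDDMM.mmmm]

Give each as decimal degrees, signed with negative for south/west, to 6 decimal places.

1. 62.048000, -152.744217
2. -74.423167, 55.428737
3. -88.135833, -84.384444
4. 73.268168, 0.195833
5. 4.397944, 163.293806
6. 30.870460, -87.399842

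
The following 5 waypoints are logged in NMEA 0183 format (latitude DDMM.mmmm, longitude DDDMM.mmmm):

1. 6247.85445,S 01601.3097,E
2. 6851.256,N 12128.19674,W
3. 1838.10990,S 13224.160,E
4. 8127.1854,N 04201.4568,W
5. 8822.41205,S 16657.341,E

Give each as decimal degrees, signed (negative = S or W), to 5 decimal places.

Point 1:
  Latitude: degrees = first 2 digits = 62, minutes = 47.85445; 62 + 47.85445/60 = 62.797574
  S ⇒ negate
  λ: degrees = first 3 digits = 16, minutes = 1.3097; 16 + 1.3097/60 = 16.021828
  E ⇒ keep positive
Point 2:
  φ: degrees = first 2 digits = 68, minutes = 51.256; 68 + 51.256/60 = 68.854267
  N → positive
  Lon: degrees = first 3 digits = 121, minutes = 28.19674; 121 + 28.19674/60 = 121.469946
  W → negative
Point 3:
  Latitude: degrees = first 2 digits = 18, minutes = 38.1099; 18 + 38.1099/60 = 18.635165
  S ⇒ negate
  λ: split at 3 digits → 132° and 24.16′; 132 + 24.16/60 = 132.402667
  E → positive
Point 4:
  Lat: degrees = first 2 digits = 81, minutes = 27.1854; 81 + 27.1854/60 = 81.453090
  N → positive
  λ: degrees = first 3 digits = 42, minutes = 1.4568; 42 + 1.4568/60 = 42.024280
  hemisphere W, so the sign is −
Point 5:
  φ: split at 2 digits → 88° and 22.41205′; 88 + 22.41205/60 = 88.373534
  S → negative
  Lon: split at 3 digits → 166° and 57.341′; 166 + 57.341/60 = 166.955683
  E → positive

1. -62.79757, 16.02183
2. 68.85427, -121.46995
3. -18.63517, 132.40267
4. 81.45309, -42.02428
5. -88.37353, 166.95568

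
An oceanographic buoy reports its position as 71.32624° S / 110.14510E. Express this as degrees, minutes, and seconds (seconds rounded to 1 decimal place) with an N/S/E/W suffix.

φ: whole degrees 71; 19.57440′ → 19′ and 34.464″
λ: 0.145100° → 8.70600′; 0.70600 × 60 = 42.360″

71°19′34.5″ S, 110°08′42.4″ E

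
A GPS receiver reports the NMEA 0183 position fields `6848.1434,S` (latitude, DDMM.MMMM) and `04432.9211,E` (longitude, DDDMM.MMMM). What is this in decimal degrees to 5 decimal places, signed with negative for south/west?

Lat: split at 2 digits → 68° and 48.1434′; 68 + 48.1434/60 = 68.802390
hemisphere S, so the sign is −
Lon: degrees = first 3 digits = 44, minutes = 32.9211; 44 + 32.9211/60 = 44.548685
E → positive

-68.80239, 44.54869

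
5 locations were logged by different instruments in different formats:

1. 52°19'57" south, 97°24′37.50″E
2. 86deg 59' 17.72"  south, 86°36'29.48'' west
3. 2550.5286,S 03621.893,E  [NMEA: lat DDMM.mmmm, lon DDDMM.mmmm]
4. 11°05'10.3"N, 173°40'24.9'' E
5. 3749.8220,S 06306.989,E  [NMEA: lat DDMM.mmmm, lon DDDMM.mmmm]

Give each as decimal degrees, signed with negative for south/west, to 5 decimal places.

1. -52.33250, 97.41042
2. -86.98826, -86.60819
3. -25.84214, 36.36488
4. 11.08619, 173.67358
5. -37.83037, 63.11648

Point 1:
  φ: 52° + 19/60 + 57/3600 = 52 + 0.316667 + 0.015833 = 52.332500
  S → negative
  Longitude: 97° + 24/60 + 37.5/3600 = 97 + 0.400000 + 0.010417 = 97.410417
  E ⇒ keep positive
Point 2:
  Latitude: 59′ + 17.72″ = 59.29533′; 86 + 59.29533/60 = 86.988256
  hemisphere S, so the sign is −
  Lon: 86 + 36/60 + 29.48/3600 = 86.608189
  W ⇒ negate
Point 3:
  φ: split at 2 digits → 25° and 50.5286′; 25 + 50.5286/60 = 25.842143
  S → negative
  Longitude: split at 3 digits → 036° and 21.893′; 36 + 21.893/60 = 36.364883
  E → positive
Point 4:
  Latitude: 11° + 5/60 + 10.3/3600 = 11 + 0.083333 + 0.002861 = 11.086194
  N → positive
  Longitude: 173 + 40/60 + 24.9/3600 = 173.673583
  E ⇒ keep positive
Point 5:
  φ: degrees = first 2 digits = 37, minutes = 49.822; 37 + 49.822/60 = 37.830367
  hemisphere S, so the sign is −
  Longitude: split at 3 digits → 063° and 6.989′; 63 + 6.989/60 = 63.116483
  E ⇒ keep positive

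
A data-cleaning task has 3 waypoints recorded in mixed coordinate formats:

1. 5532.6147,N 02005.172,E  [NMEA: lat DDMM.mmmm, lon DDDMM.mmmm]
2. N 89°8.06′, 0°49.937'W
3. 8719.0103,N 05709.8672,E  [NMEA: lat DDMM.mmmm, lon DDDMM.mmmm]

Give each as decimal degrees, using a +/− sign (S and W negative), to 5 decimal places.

Point 1:
  φ: degrees = first 2 digits = 55, minutes = 32.6147; 55 + 32.6147/60 = 55.543578
  N ⇒ keep positive
  Lon: split at 3 digits → 020° and 5.172′; 20 + 5.172/60 = 20.086200
  E → positive
Point 2:
  Lat: 8.06′ = 0.134333°; total 89.134333
  N → positive
  Longitude: 0 + 49.937/60 = 0.832283
  W ⇒ negate
Point 3:
  Latitude: split at 2 digits → 87° and 19.0103′; 87 + 19.0103/60 = 87.316838
  N ⇒ keep positive
  λ: split at 3 digits → 057° and 9.8672′; 57 + 9.8672/60 = 57.164453
  E ⇒ keep positive

1. 55.54358, 20.08620
2. 89.13433, -0.83228
3. 87.31684, 57.16445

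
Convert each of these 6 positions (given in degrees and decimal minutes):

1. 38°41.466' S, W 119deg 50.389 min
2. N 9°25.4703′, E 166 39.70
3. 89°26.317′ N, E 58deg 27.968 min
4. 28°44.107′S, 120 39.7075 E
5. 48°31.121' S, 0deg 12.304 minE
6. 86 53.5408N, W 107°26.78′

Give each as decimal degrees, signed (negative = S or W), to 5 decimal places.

Point 1:
  Latitude: 38 + 41.466/60 = 38.691100
  hemisphere S, so the sign is −
  Longitude: 119 + 50.389/60 = 119.839817
  W → negative
Point 2:
  φ: 9 + 25.4703/60 = 9.424505
  N → positive
  Lon: 39.7′ = 0.661667°; total 166.661667
  E ⇒ keep positive
Point 3:
  φ: 89 + 26.317/60 = 89.438617
  N → positive
  λ: 58 + 27.968/60 = 58.466133
  E ⇒ keep positive
Point 4:
  Lat: 28 + 44.107/60 = 28.735117
  hemisphere S, so the sign is −
  Longitude: 120 + 39.7075/60 = 120.661792
  E ⇒ keep positive
Point 5:
  Latitude: 48 + 31.121/60 = 48.518683
  S → negative
  Lon: 12.304′ = 0.205067°; total 0.205067
  E → positive
Point 6:
  Latitude: 86 + 53.5408/60 = 86.892347
  N ⇒ keep positive
  λ: 107 + 26.78/60 = 107.446333
  W ⇒ negate

1. -38.69110, -119.83982
2. 9.42451, 166.66167
3. 89.43862, 58.46613
4. -28.73512, 120.66179
5. -48.51868, 0.20507
6. 86.89235, -107.44633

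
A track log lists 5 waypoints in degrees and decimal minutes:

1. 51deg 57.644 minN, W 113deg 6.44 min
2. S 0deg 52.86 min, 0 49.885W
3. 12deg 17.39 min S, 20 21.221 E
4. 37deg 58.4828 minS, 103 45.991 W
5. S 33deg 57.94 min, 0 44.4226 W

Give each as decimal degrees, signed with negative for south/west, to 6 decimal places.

1. 51.960733, -113.107333
2. -0.881000, -0.831417
3. -12.289833, 20.353683
4. -37.974713, -103.766517
5. -33.965667, -0.740377

Point 1:
  Lat: 51 + 57.644/60 = 51.9607333
  N ⇒ keep positive
  Longitude: 113 + 6.44/60 = 113.1073333
  W → negative
Point 2:
  Lat: 0 + 52.86/60 = 0.8810000
  S → negative
  λ: 49.885′ = 0.831417°; total 0.8314167
  W ⇒ negate
Point 3:
  φ: 12 + 17.39/60 = 12.2898333
  S → negative
  λ: 21.221′ = 0.353683°; total 20.3536833
  E ⇒ keep positive
Point 4:
  Lat: 58.4828′ = 0.974713°; total 37.9747133
  S ⇒ negate
  Lon: 103 + 45.991/60 = 103.7665167
  hemisphere W, so the sign is −
Point 5:
  Latitude: 33 + 57.94/60 = 33.9656667
  S ⇒ negate
  Lon: 44.4226′ = 0.740377°; total 0.7403767
  W → negative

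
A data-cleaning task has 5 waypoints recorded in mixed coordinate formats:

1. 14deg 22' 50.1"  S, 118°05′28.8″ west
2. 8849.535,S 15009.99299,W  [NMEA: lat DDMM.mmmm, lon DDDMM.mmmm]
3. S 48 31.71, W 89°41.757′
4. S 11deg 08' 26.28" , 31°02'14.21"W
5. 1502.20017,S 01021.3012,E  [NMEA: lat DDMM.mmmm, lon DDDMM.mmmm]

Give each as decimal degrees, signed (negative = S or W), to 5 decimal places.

Point 1:
  φ: 14° + 22/60 + 50.1/3600 = 14 + 0.366667 + 0.013917 = 14.380583
  hemisphere S, so the sign is −
  λ: 5′ + 28.8″ = 5.48000′; 118 + 5.48000/60 = 118.091333
  W ⇒ negate
Point 2:
  φ: split at 2 digits → 88° and 49.535′; 88 + 49.535/60 = 88.825583
  S ⇒ negate
  Lon: split at 3 digits → 150° and 9.99299′; 150 + 9.99299/60 = 150.166550
  W ⇒ negate
Point 3:
  φ: 48 + 31.71/60 = 48.528500
  S ⇒ negate
  λ: 41.757′ = 0.695950°; total 89.695950
  W ⇒ negate
Point 4:
  φ: 11 + 8/60 + 26.28/3600 = 11.140633
  S → negative
  Longitude: 31 + 2/60 + 14.21/3600 = 31.037281
  W → negative
Point 5:
  Lat: split at 2 digits → 15° and 2.20017′; 15 + 2.20017/60 = 15.036670
  S → negative
  Lon: degrees = first 3 digits = 10, minutes = 21.3012; 10 + 21.3012/60 = 10.355020
  E ⇒ keep positive

1. -14.38058, -118.09133
2. -88.82558, -150.16655
3. -48.52850, -89.69595
4. -11.14063, -31.03728
5. -15.03667, 10.35502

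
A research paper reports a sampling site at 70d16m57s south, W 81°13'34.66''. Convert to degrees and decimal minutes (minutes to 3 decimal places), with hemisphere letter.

70° 16.950′ S, 81° 13.578′ W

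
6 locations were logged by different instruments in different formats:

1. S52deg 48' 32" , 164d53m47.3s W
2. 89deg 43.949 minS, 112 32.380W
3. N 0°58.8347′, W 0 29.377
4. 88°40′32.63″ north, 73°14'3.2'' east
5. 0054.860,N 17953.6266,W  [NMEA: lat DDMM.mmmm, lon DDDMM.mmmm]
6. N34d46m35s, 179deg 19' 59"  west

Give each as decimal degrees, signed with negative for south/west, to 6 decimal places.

Point 1:
  Latitude: 52° + 48/60 + 32/3600 = 52 + 0.800000 + 0.008889 = 52.8088889
  S ⇒ negate
  Lon: 164° + 53/60 + 47.3/3600 = 164 + 0.883333 + 0.013139 = 164.8964722
  W ⇒ negate
Point 2:
  Latitude: 89 + 43.949/60 = 89.7324833
  S → negative
  Longitude: 32.38′ = 0.539667°; total 112.5396667
  W → negative
Point 3:
  Lat: 58.8347′ = 0.980578°; total 0.9805783
  N ⇒ keep positive
  Longitude: 0 + 29.377/60 = 0.4896167
  W ⇒ negate
Point 4:
  Latitude: 88 + 40/60 + 32.63/3600 = 88.6757306
  N → positive
  Lon: 73 + 14/60 + 3.2/3600 = 73.2342222
  E → positive
Point 5:
  Lat: degrees = first 2 digits = 0, minutes = 54.86; 0 + 54.86/60 = 0.9143333
  N → positive
  Longitude: degrees = first 3 digits = 179, minutes = 53.6266; 179 + 53.6266/60 = 179.8937767
  hemisphere W, so the sign is −
Point 6:
  Lat: 46′ + 35″ = 46.58333′; 34 + 46.58333/60 = 34.7763889
  N → positive
  λ: 179 + 19/60 + 59/3600 = 179.3330556
  W ⇒ negate

1. -52.808889, -164.896472
2. -89.732483, -112.539667
3. 0.980578, -0.489617
4. 88.675731, 73.234222
5. 0.914333, -179.893777
6. 34.776389, -179.333056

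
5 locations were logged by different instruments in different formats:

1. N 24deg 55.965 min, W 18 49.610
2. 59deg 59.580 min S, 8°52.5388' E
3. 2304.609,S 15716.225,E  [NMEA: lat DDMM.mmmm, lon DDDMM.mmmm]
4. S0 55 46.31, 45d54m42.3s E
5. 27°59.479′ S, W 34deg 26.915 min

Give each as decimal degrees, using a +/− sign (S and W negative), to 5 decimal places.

1. 24.93275, -18.82683
2. -59.99300, 8.87565
3. -23.07682, 157.27042
4. -0.92953, 45.91175
5. -27.99132, -34.44858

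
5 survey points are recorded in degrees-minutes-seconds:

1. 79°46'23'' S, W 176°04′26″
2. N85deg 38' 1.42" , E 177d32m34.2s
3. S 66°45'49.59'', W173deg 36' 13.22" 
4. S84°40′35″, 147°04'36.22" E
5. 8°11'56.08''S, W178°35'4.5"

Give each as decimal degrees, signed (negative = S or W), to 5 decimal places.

1. -79.77306, -176.07389
2. 85.63373, 177.54283
3. -66.76378, -173.60367
4. -84.67639, 147.07673
5. -8.19891, -178.58458

Point 1:
  Latitude: 79° + 46/60 + 23/3600 = 79 + 0.766667 + 0.006389 = 79.773056
  S → negative
  λ: 4′ + 26″ = 4.43333′; 176 + 4.43333/60 = 176.073889
  W ⇒ negate
Point 2:
  Lat: 85° + 38/60 + 1.42/3600 = 85 + 0.633333 + 0.000394 = 85.633728
  N ⇒ keep positive
  Lon: 32′ + 34.2″ = 32.57000′; 177 + 32.57000/60 = 177.542833
  E → positive
Point 3:
  φ: 45′ + 49.59″ = 45.82650′; 66 + 45.82650/60 = 66.763775
  S ⇒ negate
  Longitude: 36′ + 13.22″ = 36.22033′; 173 + 36.22033/60 = 173.603672
  W → negative
Point 4:
  Lat: 40′ + 35″ = 40.58333′; 84 + 40.58333/60 = 84.676389
  S ⇒ negate
  Longitude: 147° + 4/60 + 36.22/3600 = 147 + 0.066667 + 0.010061 = 147.076728
  E ⇒ keep positive
Point 5:
  Lat: 11′ + 56.08″ = 11.93467′; 8 + 11.93467/60 = 8.198911
  S → negative
  Longitude: 178 + 35/60 + 4.5/3600 = 178.584583
  W → negative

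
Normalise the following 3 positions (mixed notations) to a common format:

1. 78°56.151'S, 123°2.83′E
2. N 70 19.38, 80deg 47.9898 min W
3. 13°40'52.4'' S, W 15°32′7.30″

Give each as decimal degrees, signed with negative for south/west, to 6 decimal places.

1. -78.935850, 123.047167
2. 70.323000, -80.799830
3. -13.681222, -15.535361

Point 1:
  Lat: 78 + 56.151/60 = 78.9358500
  hemisphere S, so the sign is −
  Lon: 2.83′ = 0.047167°; total 123.0471667
  E → positive
Point 2:
  φ: 19.38′ = 0.323000°; total 70.3230000
  N ⇒ keep positive
  Longitude: 80 + 47.9898/60 = 80.7998300
  W ⇒ negate
Point 3:
  Latitude: 40′ + 52.4″ = 40.87333′; 13 + 40.87333/60 = 13.6812222
  S → negative
  Lon: 15 + 32/60 + 7.3/3600 = 15.5353611
  hemisphere W, so the sign is −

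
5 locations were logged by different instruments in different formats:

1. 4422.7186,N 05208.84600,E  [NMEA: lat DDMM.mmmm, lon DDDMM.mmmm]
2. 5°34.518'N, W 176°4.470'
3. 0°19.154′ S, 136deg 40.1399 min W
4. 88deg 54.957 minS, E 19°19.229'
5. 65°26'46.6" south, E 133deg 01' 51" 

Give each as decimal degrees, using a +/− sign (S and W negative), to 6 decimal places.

Point 1:
  Lat: degrees = first 2 digits = 44, minutes = 22.7186; 44 + 22.7186/60 = 44.3786433
  N → positive
  Longitude: degrees = first 3 digits = 52, minutes = 8.846; 52 + 8.846/60 = 52.1474333
  E → positive
Point 2:
  φ: 34.518′ = 0.575300°; total 5.5753000
  N → positive
  λ: 176 + 4.47/60 = 176.0745000
  W → negative
Point 3:
  Latitude: 0 + 19.154/60 = 0.3192333
  hemisphere S, so the sign is −
  Longitude: 136 + 40.1399/60 = 136.6689983
  hemisphere W, so the sign is −
Point 4:
  Latitude: 54.957′ = 0.915950°; total 88.9159500
  S → negative
  Lon: 19.229′ = 0.320483°; total 19.3204833
  E → positive
Point 5:
  φ: 26′ + 46.6″ = 26.77667′; 65 + 26.77667/60 = 65.4462778
  S ⇒ negate
  Lon: 1′ + 51″ = 1.85000′; 133 + 1.85000/60 = 133.0308333
  E ⇒ keep positive

1. 44.378643, 52.147433
2. 5.575300, -176.074500
3. -0.319233, -136.668998
4. -88.915950, 19.320483
5. -65.446278, 133.030833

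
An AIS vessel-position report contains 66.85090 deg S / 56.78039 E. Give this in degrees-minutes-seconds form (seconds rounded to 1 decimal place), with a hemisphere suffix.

66°51′3.2″ S, 56°46′49.4″ E

Latitude: 0.850900° → 51.05400′; 0.05400 × 60 = 3.240″
Lon: 0.780390 × 60 = 46.82340′ → 46′, remainder × 60 = 49.404″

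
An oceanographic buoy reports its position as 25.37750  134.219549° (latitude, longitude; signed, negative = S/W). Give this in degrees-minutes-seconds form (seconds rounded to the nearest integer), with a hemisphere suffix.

Latitude: 0.377500° → 22.65000′; 0.65000 × 60 = 39.00″
Lon: 0.219549 × 60 = 13.17294′ → 13′, remainder × 60 = 10.38″

25°22′39″ N, 134°13′10″ E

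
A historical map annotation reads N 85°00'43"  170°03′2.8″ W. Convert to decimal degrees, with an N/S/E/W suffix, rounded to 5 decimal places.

85.01194° N, 170.05078° W

Latitude: 85° + 0/60 + 43/3600 = 85 + 0.000000 + 0.011944 = 85.011944
Longitude: 170° + 3/60 + 2.8/3600 = 170 + 0.050000 + 0.000778 = 170.050778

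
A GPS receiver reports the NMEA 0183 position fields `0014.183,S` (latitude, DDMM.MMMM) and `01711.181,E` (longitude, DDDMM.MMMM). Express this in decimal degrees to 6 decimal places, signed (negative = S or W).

Latitude: split at 2 digits → 00° and 14.183′; 0 + 14.183/60 = 0.2363833
S → negative
λ: split at 3 digits → 017° and 11.181′; 17 + 11.181/60 = 17.1863500
E ⇒ keep positive

-0.236383, 17.186350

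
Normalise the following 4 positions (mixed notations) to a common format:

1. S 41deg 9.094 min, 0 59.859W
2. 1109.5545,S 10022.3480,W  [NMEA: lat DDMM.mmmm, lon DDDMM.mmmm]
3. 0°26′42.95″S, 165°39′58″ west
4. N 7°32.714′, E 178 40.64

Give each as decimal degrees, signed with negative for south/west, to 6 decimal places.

1. -41.151567, -0.997650
2. -11.159242, -100.372467
3. -0.445264, -165.666111
4. 7.545233, 178.677333

Point 1:
  Lat: 9.094′ = 0.151567°; total 41.1515667
  hemisphere S, so the sign is −
  λ: 59.859′ = 0.997650°; total 0.9976500
  hemisphere W, so the sign is −
Point 2:
  φ: split at 2 digits → 11° and 9.5545′; 11 + 9.5545/60 = 11.1592417
  hemisphere S, so the sign is −
  λ: split at 3 digits → 100° and 22.348′; 100 + 22.348/60 = 100.3724667
  hemisphere W, so the sign is −
Point 3:
  φ: 0 + 26/60 + 42.95/3600 = 0.4452639
  S → negative
  Lon: 165° + 39/60 + 58/3600 = 165 + 0.650000 + 0.016111 = 165.6661111
  W ⇒ negate
Point 4:
  Lat: 32.714′ = 0.545233°; total 7.5452333
  N ⇒ keep positive
  Lon: 40.64′ = 0.677333°; total 178.6773333
  E ⇒ keep positive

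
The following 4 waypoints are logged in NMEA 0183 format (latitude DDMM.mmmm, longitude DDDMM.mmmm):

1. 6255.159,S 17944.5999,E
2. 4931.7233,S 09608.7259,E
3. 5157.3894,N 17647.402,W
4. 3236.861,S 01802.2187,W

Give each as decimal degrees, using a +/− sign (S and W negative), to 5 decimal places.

Point 1:
  φ: split at 2 digits → 62° and 55.159′; 62 + 55.159/60 = 62.919317
  hemisphere S, so the sign is −
  Lon: split at 3 digits → 179° and 44.5999′; 179 + 44.5999/60 = 179.743332
  E ⇒ keep positive
Point 2:
  φ: degrees = first 2 digits = 49, minutes = 31.7233; 49 + 31.7233/60 = 49.528722
  S → negative
  λ: split at 3 digits → 096° and 8.7259′; 96 + 8.7259/60 = 96.145432
  E ⇒ keep positive
Point 3:
  Latitude: degrees = first 2 digits = 51, minutes = 57.3894; 51 + 57.3894/60 = 51.956490
  N ⇒ keep positive
  Longitude: degrees = first 3 digits = 176, minutes = 47.402; 176 + 47.402/60 = 176.790033
  W → negative
Point 4:
  Lat: degrees = first 2 digits = 32, minutes = 36.861; 32 + 36.861/60 = 32.614350
  S → negative
  λ: degrees = first 3 digits = 18, minutes = 2.2187; 18 + 2.2187/60 = 18.036978
  W ⇒ negate

1. -62.91932, 179.74333
2. -49.52872, 96.14543
3. 51.95649, -176.79003
4. -32.61435, -18.03698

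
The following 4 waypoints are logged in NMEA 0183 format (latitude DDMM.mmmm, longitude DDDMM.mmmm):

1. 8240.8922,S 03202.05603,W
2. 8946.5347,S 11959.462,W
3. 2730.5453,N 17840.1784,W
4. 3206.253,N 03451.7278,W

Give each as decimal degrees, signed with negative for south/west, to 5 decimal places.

1. -82.68154, -32.03427
2. -89.77558, -119.99103
3. 27.50909, -178.66964
4. 32.10422, -34.86213

Point 1:
  Latitude: split at 2 digits → 82° and 40.8922′; 82 + 40.8922/60 = 82.681537
  S → negative
  Longitude: split at 3 digits → 032° and 2.05603′; 32 + 2.05603/60 = 32.034267
  hemisphere W, so the sign is −
Point 2:
  Lat: split at 2 digits → 89° and 46.5347′; 89 + 46.5347/60 = 89.775578
  hemisphere S, so the sign is −
  Longitude: degrees = first 3 digits = 119, minutes = 59.462; 119 + 59.462/60 = 119.991033
  hemisphere W, so the sign is −
Point 3:
  Lat: split at 2 digits → 27° and 30.5453′; 27 + 30.5453/60 = 27.509088
  N ⇒ keep positive
  Lon: split at 3 digits → 178° and 40.1784′; 178 + 40.1784/60 = 178.669640
  W → negative
Point 4:
  Latitude: split at 2 digits → 32° and 6.253′; 32 + 6.253/60 = 32.104217
  N ⇒ keep positive
  Lon: degrees = first 3 digits = 34, minutes = 51.7278; 34 + 51.7278/60 = 34.862130
  W ⇒ negate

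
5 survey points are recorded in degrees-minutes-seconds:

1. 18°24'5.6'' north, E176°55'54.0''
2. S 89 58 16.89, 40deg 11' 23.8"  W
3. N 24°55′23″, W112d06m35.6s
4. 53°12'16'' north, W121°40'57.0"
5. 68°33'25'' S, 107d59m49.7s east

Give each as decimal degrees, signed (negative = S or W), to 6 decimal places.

Point 1:
  Lat: 18 + 24/60 + 5.6/3600 = 18.4015556
  N → positive
  Longitude: 176 + 55/60 + 54/3600 = 176.9316667
  E → positive
Point 2:
  Lat: 89 + 58/60 + 16.89/3600 = 89.9713583
  S → negative
  λ: 40° + 11/60 + 23.8/3600 = 40 + 0.183333 + 0.006611 = 40.1899444
  W → negative
Point 3:
  Latitude: 24° + 55/60 + 23/3600 = 24 + 0.916667 + 0.006389 = 24.9230556
  N → positive
  Lon: 112 + 6/60 + 35.6/3600 = 112.1098889
  W ⇒ negate
Point 4:
  Lat: 53° + 12/60 + 16/3600 = 53 + 0.200000 + 0.004444 = 53.2044444
  N ⇒ keep positive
  Lon: 40′ + 57″ = 40.95000′; 121 + 40.95000/60 = 121.6825000
  hemisphere W, so the sign is −
Point 5:
  Latitude: 68° + 33/60 + 25/3600 = 68 + 0.550000 + 0.006944 = 68.5569444
  hemisphere S, so the sign is −
  Longitude: 107° + 59/60 + 49.7/3600 = 107 + 0.983333 + 0.013806 = 107.9971389
  E ⇒ keep positive

1. 18.401556, 176.931667
2. -89.971358, -40.189944
3. 24.923056, -112.109889
4. 53.204444, -121.682500
5. -68.556944, 107.997139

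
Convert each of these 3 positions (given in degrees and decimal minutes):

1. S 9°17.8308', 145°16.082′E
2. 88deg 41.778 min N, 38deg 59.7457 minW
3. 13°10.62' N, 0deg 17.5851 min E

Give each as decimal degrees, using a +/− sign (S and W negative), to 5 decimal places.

1. -9.29718, 145.26803
2. 88.69630, -38.99576
3. 13.17700, 0.29309

Point 1:
  Lat: 17.8308′ = 0.297180°; total 9.297180
  S → negative
  Longitude: 16.082′ = 0.268033°; total 145.268033
  E → positive
Point 2:
  Latitude: 41.778′ = 0.696300°; total 88.696300
  N → positive
  λ: 59.7457′ = 0.995762°; total 38.995762
  W → negative
Point 3:
  Lat: 10.62′ = 0.177000°; total 13.177000
  N → positive
  λ: 0 + 17.5851/60 = 0.293085
  E ⇒ keep positive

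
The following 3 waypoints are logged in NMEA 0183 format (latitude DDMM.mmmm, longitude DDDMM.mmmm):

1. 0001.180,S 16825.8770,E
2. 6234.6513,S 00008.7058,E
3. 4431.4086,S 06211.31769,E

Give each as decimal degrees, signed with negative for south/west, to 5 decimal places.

1. -0.01967, 168.43128
2. -62.57752, 0.14510
3. -44.52348, 62.18863

Point 1:
  φ: degrees = first 2 digits = 0, minutes = 1.18; 0 + 1.18/60 = 0.019667
  S → negative
  Lon: split at 3 digits → 168° and 25.877′; 168 + 25.877/60 = 168.431283
  E → positive
Point 2:
  Lat: split at 2 digits → 62° and 34.6513′; 62 + 34.6513/60 = 62.577522
  S → negative
  Longitude: degrees = first 3 digits = 0, minutes = 8.7058; 0 + 8.7058/60 = 0.145097
  E ⇒ keep positive
Point 3:
  Lat: split at 2 digits → 44° and 31.4086′; 44 + 31.4086/60 = 44.523477
  S ⇒ negate
  Longitude: degrees = first 3 digits = 62, minutes = 11.31769; 62 + 11.31769/60 = 62.188628
  E ⇒ keep positive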